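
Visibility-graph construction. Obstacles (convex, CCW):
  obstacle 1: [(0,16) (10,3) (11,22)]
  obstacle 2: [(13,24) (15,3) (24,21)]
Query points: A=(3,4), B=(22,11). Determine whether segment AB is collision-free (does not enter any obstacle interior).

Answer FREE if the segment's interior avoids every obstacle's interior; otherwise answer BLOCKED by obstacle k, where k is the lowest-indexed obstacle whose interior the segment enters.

Obstacle 1 [(0,16) (10,3) (11,22)]:
  edge (0,16)–(10,3): crosses AB
  edge (10,3)–(11,22): crosses AB
  edge (11,22)–(0,16): clear
  → BLOCKED
Obstacle 2 [(13,24) (15,3) (24,21)]:
  edge (13,24)–(15,3): crosses AB
  edge (15,3)–(24,21): crosses AB
  edge (24,21)–(13,24): clear
  → BLOCKED

BLOCKED by obstacle 1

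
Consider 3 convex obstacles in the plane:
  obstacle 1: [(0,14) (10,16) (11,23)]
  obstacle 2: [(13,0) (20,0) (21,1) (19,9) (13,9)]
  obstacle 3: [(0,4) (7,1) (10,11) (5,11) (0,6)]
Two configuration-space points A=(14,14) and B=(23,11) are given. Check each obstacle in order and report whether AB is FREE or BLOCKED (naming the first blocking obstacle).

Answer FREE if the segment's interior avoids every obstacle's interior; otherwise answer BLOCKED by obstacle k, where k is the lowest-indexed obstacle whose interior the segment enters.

FREE

Obstacle 1 [(0,14) (10,16) (11,23)]:
  edge (0,14)–(10,16): clear
  edge (10,16)–(11,23): clear
  edge (11,23)–(0,14): clear
  midpoint (37/2,25/2) outside
  → clear
Obstacle 2 [(13,0) (20,0) (21,1) (19,9) (13,9)]:
  edge (13,0)–(20,0): clear
  edge (20,0)–(21,1): clear
  edge (21,1)–(19,9): clear
  edge (19,9)–(13,9): clear
  edge (13,9)–(13,0): clear
  midpoint (37/2,25/2) outside
  → clear
Obstacle 3 [(0,4) (7,1) (10,11) (5,11) (0,6)]:
  edge (0,4)–(7,1): clear
  edge (7,1)–(10,11): clear
  edge (10,11)–(5,11): clear
  edge (5,11)–(0,6): clear
  edge (0,6)–(0,4): clear
  midpoint (37/2,25/2) outside
  → clear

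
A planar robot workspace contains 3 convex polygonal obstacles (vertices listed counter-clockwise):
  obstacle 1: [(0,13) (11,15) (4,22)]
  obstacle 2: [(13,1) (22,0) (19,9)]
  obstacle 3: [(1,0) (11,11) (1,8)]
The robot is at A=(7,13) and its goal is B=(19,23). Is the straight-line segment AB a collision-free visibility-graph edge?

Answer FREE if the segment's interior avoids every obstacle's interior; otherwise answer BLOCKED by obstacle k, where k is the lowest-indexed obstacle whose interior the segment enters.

Obstacle 1 [(0,13) (11,15) (4,22)]:
  edge (0,13)–(11,15): crosses AB
  edge (11,15)–(4,22): crosses AB
  edge (4,22)–(0,13): clear
  → BLOCKED
Obstacle 2 [(13,1) (22,0) (19,9)]:
  edge (13,1)–(22,0): clear
  edge (22,0)–(19,9): clear
  edge (19,9)–(13,1): clear
  midpoint (13,18) outside
  → clear
Obstacle 3 [(1,0) (11,11) (1,8)]:
  edge (1,0)–(11,11): clear
  edge (11,11)–(1,8): clear
  edge (1,8)–(1,0): clear
  midpoint (13,18) outside
  → clear

BLOCKED by obstacle 1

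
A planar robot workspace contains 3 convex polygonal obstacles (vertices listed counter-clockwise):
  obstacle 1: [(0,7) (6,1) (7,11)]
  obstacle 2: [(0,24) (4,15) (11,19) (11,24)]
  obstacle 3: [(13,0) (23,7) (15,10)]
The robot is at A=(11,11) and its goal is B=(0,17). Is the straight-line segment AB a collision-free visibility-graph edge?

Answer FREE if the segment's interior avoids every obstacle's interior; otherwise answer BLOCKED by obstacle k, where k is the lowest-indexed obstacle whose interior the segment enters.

FREE

Obstacle 1 [(0,7) (6,1) (7,11)]:
  edge (0,7)–(6,1): clear
  edge (6,1)–(7,11): clear
  edge (7,11)–(0,7): clear
  midpoint (11/2,14) outside
  → clear
Obstacle 2 [(0,24) (4,15) (11,19) (11,24)]:
  edge (0,24)–(4,15): clear
  edge (4,15)–(11,19): clear
  edge (11,19)–(11,24): clear
  edge (11,24)–(0,24): clear
  midpoint (11/2,14) outside
  → clear
Obstacle 3 [(13,0) (23,7) (15,10)]:
  edge (13,0)–(23,7): clear
  edge (23,7)–(15,10): clear
  edge (15,10)–(13,0): clear
  midpoint (11/2,14) outside
  → clear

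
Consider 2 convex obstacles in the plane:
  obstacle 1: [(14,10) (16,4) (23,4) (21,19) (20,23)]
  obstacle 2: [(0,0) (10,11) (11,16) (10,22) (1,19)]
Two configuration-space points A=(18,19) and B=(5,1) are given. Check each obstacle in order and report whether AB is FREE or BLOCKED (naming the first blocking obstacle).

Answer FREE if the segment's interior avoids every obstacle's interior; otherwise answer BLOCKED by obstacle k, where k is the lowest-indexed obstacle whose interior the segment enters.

Obstacle 1 [(14,10) (16,4) (23,4) (21,19) (20,23)]:
  edge (14,10)–(16,4): clear
  edge (16,4)–(23,4): clear
  edge (23,4)–(21,19): clear
  edge (21,19)–(20,23): clear
  edge (20,23)–(14,10): clear
  midpoint (23/2,10) outside
  → clear
Obstacle 2 [(0,0) (10,11) (11,16) (10,22) (1,19)]:
  edge (0,0)–(10,11): clear
  edge (10,11)–(11,16): clear
  edge (11,16)–(10,22): clear
  edge (10,22)–(1,19): clear
  edge (1,19)–(0,0): clear
  midpoint (23/2,10) outside
  → clear

FREE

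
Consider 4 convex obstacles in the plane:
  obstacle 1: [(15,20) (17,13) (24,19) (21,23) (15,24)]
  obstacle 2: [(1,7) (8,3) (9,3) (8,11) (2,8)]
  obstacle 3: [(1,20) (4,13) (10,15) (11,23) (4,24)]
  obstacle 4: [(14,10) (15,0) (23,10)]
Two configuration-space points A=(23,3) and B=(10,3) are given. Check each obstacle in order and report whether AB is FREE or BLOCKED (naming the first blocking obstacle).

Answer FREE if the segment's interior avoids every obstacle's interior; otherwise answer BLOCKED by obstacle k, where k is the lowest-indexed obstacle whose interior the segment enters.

Obstacle 1 [(15,20) (17,13) (24,19) (21,23) (15,24)]:
  edge (15,20)–(17,13): clear
  edge (17,13)–(24,19): clear
  edge (24,19)–(21,23): clear
  edge (21,23)–(15,24): clear
  edge (15,24)–(15,20): clear
  midpoint (33/2,3) outside
  → clear
Obstacle 2 [(1,7) (8,3) (9,3) (8,11) (2,8)]:
  edge (1,7)–(8,3): clear
  edge (8,3)–(9,3): clear
  edge (9,3)–(8,11): clear
  edge (8,11)–(2,8): clear
  edge (2,8)–(1,7): clear
  midpoint (33/2,3) outside
  → clear
Obstacle 3 [(1,20) (4,13) (10,15) (11,23) (4,24)]:
  edge (1,20)–(4,13): clear
  edge (4,13)–(10,15): clear
  edge (10,15)–(11,23): clear
  edge (11,23)–(4,24): clear
  edge (4,24)–(1,20): clear
  midpoint (33/2,3) outside
  → clear
Obstacle 4 [(14,10) (15,0) (23,10)]:
  edge (14,10)–(15,0): crosses AB
  edge (15,0)–(23,10): crosses AB
  edge (23,10)–(14,10): clear
  → BLOCKED

BLOCKED by obstacle 4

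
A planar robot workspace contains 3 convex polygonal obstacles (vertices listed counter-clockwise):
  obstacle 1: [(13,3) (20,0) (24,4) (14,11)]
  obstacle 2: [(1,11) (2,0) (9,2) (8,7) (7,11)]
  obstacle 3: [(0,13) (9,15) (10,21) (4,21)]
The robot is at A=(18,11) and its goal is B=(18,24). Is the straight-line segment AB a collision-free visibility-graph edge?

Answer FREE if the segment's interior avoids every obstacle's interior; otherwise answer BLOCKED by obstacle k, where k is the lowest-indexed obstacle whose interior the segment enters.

Obstacle 1 [(13,3) (20,0) (24,4) (14,11)]:
  edge (13,3)–(20,0): clear
  edge (20,0)–(24,4): clear
  edge (24,4)–(14,11): clear
  edge (14,11)–(13,3): clear
  midpoint (18,35/2) outside
  → clear
Obstacle 2 [(1,11) (2,0) (9,2) (8,7) (7,11)]:
  edge (1,11)–(2,0): clear
  edge (2,0)–(9,2): clear
  edge (9,2)–(8,7): clear
  edge (8,7)–(7,11): clear
  edge (7,11)–(1,11): clear
  midpoint (18,35/2) outside
  → clear
Obstacle 3 [(0,13) (9,15) (10,21) (4,21)]:
  edge (0,13)–(9,15): clear
  edge (9,15)–(10,21): clear
  edge (10,21)–(4,21): clear
  edge (4,21)–(0,13): clear
  midpoint (18,35/2) outside
  → clear

FREE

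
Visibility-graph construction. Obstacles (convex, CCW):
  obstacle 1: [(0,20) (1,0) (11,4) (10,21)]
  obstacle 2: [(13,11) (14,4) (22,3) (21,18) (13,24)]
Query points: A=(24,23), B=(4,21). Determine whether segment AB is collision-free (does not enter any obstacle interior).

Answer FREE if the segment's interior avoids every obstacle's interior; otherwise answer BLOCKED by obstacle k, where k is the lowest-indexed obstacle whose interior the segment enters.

Obstacle 1 [(0,20) (1,0) (11,4) (10,21)]:
  edge (0,20)–(1,0): clear
  edge (1,0)–(11,4): clear
  edge (11,4)–(10,21): clear
  edge (10,21)–(0,20): clear
  midpoint (14,22) outside
  → clear
Obstacle 2 [(13,11) (14,4) (22,3) (21,18) (13,24)]:
  edge (13,11)–(14,4): clear
  edge (14,4)–(22,3): clear
  edge (22,3)–(21,18): clear
  edge (21,18)–(13,24): crosses AB
  edge (13,24)–(13,11): crosses AB
  → BLOCKED

BLOCKED by obstacle 2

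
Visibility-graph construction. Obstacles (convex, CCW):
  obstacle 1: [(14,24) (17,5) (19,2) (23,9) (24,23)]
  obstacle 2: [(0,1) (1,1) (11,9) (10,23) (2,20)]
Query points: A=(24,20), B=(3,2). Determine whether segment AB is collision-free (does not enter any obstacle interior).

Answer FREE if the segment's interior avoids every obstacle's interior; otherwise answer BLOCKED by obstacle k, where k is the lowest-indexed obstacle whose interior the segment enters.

BLOCKED by obstacle 1

Obstacle 1 [(14,24) (17,5) (19,2) (23,9) (24,23)]:
  edge (14,24)–(17,5): crosses AB
  edge (17,5)–(19,2): clear
  edge (19,2)–(23,9): clear
  edge (23,9)–(24,23): crosses AB
  edge (24,23)–(14,24): clear
  → BLOCKED
Obstacle 2 [(0,1) (1,1) (11,9) (10,23) (2,20)]:
  edge (0,1)–(1,1): clear
  edge (1,1)–(11,9): clear
  edge (11,9)–(10,23): clear
  edge (10,23)–(2,20): clear
  edge (2,20)–(0,1): clear
  midpoint (27/2,11) outside
  → clear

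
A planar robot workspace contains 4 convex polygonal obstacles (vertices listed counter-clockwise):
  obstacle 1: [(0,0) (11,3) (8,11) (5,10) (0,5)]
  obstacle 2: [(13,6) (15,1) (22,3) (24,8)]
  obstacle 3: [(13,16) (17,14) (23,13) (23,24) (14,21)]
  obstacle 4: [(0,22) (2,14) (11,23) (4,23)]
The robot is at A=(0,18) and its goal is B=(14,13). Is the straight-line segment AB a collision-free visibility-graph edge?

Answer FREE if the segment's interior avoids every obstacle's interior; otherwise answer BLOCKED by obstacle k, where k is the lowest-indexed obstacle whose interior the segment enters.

BLOCKED by obstacle 4

Obstacle 1 [(0,0) (11,3) (8,11) (5,10) (0,5)]:
  edge (0,0)–(11,3): clear
  edge (11,3)–(8,11): clear
  edge (8,11)–(5,10): clear
  edge (5,10)–(0,5): clear
  edge (0,5)–(0,0): clear
  midpoint (7,31/2) outside
  → clear
Obstacle 2 [(13,6) (15,1) (22,3) (24,8)]:
  edge (13,6)–(15,1): clear
  edge (15,1)–(22,3): clear
  edge (22,3)–(24,8): clear
  edge (24,8)–(13,6): clear
  midpoint (7,31/2) outside
  → clear
Obstacle 3 [(13,16) (17,14) (23,13) (23,24) (14,21)]:
  edge (13,16)–(17,14): clear
  edge (17,14)–(23,13): clear
  edge (23,13)–(23,24): clear
  edge (23,24)–(14,21): clear
  edge (14,21)–(13,16): clear
  midpoint (7,31/2) outside
  → clear
Obstacle 4 [(0,22) (2,14) (11,23) (4,23)]:
  edge (0,22)–(2,14): crosses AB
  edge (2,14)–(11,23): crosses AB
  edge (11,23)–(4,23): clear
  edge (4,23)–(0,22): clear
  → BLOCKED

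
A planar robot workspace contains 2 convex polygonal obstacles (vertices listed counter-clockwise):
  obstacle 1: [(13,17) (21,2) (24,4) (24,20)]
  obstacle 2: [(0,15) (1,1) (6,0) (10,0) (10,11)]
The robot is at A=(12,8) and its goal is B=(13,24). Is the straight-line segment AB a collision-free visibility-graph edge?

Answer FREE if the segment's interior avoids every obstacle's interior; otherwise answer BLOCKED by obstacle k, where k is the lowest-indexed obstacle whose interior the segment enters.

FREE

Obstacle 1 [(13,17) (21,2) (24,4) (24,20)]:
  edge (13,17)–(21,2): clear
  edge (21,2)–(24,4): clear
  edge (24,4)–(24,20): clear
  edge (24,20)–(13,17): clear
  midpoint (25/2,16) outside
  → clear
Obstacle 2 [(0,15) (1,1) (6,0) (10,0) (10,11)]:
  edge (0,15)–(1,1): clear
  edge (1,1)–(6,0): clear
  edge (6,0)–(10,0): clear
  edge (10,0)–(10,11): clear
  edge (10,11)–(0,15): clear
  midpoint (25/2,16) outside
  → clear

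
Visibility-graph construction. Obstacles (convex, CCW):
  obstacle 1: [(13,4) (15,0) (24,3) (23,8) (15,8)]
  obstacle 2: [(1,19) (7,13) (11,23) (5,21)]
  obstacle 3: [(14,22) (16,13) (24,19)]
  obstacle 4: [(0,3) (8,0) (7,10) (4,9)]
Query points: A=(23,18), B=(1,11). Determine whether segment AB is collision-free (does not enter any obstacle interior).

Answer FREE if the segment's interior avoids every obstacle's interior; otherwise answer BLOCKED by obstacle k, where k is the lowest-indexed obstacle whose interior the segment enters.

BLOCKED by obstacle 3

Obstacle 1 [(13,4) (15,0) (24,3) (23,8) (15,8)]:
  edge (13,4)–(15,0): clear
  edge (15,0)–(24,3): clear
  edge (24,3)–(23,8): clear
  edge (23,8)–(15,8): clear
  edge (15,8)–(13,4): clear
  midpoint (12,29/2) outside
  → clear
Obstacle 2 [(1,19) (7,13) (11,23) (5,21)]:
  edge (1,19)–(7,13): clear
  edge (7,13)–(11,23): clear
  edge (11,23)–(5,21): clear
  edge (5,21)–(1,19): clear
  midpoint (12,29/2) outside
  → clear
Obstacle 3 [(14,22) (16,13) (24,19)]:
  edge (14,22)–(16,13): crosses AB
  edge (16,13)–(24,19): crosses AB
  edge (24,19)–(14,22): clear
  → BLOCKED
Obstacle 4 [(0,3) (8,0) (7,10) (4,9)]:
  edge (0,3)–(8,0): clear
  edge (8,0)–(7,10): clear
  edge (7,10)–(4,9): clear
  edge (4,9)–(0,3): clear
  midpoint (12,29/2) outside
  → clear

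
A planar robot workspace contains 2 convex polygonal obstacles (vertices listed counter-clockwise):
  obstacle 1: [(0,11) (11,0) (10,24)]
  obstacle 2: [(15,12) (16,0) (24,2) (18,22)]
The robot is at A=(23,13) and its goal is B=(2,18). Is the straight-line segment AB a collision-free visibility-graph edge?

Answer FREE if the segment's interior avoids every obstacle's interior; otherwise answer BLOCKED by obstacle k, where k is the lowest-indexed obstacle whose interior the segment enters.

BLOCKED by obstacle 1

Obstacle 1 [(0,11) (11,0) (10,24)]:
  edge (0,11)–(11,0): clear
  edge (11,0)–(10,24): crosses AB
  edge (10,24)–(0,11): crosses AB
  → BLOCKED
Obstacle 2 [(15,12) (16,0) (24,2) (18,22)]:
  edge (15,12)–(16,0): clear
  edge (16,0)–(24,2): clear
  edge (24,2)–(18,22): crosses AB
  edge (18,22)–(15,12): crosses AB
  → BLOCKED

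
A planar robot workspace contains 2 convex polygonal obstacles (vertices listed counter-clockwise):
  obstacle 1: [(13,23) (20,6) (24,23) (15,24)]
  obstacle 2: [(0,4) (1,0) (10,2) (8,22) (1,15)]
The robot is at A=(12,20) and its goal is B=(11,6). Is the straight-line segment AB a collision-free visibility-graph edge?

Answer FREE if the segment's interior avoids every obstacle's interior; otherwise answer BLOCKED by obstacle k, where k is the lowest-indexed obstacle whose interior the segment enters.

FREE

Obstacle 1 [(13,23) (20,6) (24,23) (15,24)]:
  edge (13,23)–(20,6): clear
  edge (20,6)–(24,23): clear
  edge (24,23)–(15,24): clear
  edge (15,24)–(13,23): clear
  midpoint (23/2,13) outside
  → clear
Obstacle 2 [(0,4) (1,0) (10,2) (8,22) (1,15)]:
  edge (0,4)–(1,0): clear
  edge (1,0)–(10,2): clear
  edge (10,2)–(8,22): clear
  edge (8,22)–(1,15): clear
  edge (1,15)–(0,4): clear
  midpoint (23/2,13) outside
  → clear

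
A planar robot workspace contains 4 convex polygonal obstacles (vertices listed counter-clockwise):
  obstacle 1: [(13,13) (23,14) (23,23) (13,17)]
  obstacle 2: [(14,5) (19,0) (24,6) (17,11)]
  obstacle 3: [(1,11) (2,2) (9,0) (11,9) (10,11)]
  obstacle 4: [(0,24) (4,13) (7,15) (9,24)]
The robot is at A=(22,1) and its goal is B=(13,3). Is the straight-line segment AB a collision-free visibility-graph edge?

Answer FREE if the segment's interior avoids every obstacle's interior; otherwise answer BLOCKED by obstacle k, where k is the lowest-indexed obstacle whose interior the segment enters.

BLOCKED by obstacle 2

Obstacle 1 [(13,13) (23,14) (23,23) (13,17)]:
  edge (13,13)–(23,14): clear
  edge (23,14)–(23,23): clear
  edge (23,23)–(13,17): clear
  edge (13,17)–(13,13): clear
  midpoint (35/2,2) outside
  → clear
Obstacle 2 [(14,5) (19,0) (24,6) (17,11)]:
  edge (14,5)–(19,0): crosses AB
  edge (19,0)–(24,6): crosses AB
  edge (24,6)–(17,11): clear
  edge (17,11)–(14,5): clear
  → BLOCKED
Obstacle 3 [(1,11) (2,2) (9,0) (11,9) (10,11)]:
  edge (1,11)–(2,2): clear
  edge (2,2)–(9,0): clear
  edge (9,0)–(11,9): clear
  edge (11,9)–(10,11): clear
  edge (10,11)–(1,11): clear
  midpoint (35/2,2) outside
  → clear
Obstacle 4 [(0,24) (4,13) (7,15) (9,24)]:
  edge (0,24)–(4,13): clear
  edge (4,13)–(7,15): clear
  edge (7,15)–(9,24): clear
  edge (9,24)–(0,24): clear
  midpoint (35/2,2) outside
  → clear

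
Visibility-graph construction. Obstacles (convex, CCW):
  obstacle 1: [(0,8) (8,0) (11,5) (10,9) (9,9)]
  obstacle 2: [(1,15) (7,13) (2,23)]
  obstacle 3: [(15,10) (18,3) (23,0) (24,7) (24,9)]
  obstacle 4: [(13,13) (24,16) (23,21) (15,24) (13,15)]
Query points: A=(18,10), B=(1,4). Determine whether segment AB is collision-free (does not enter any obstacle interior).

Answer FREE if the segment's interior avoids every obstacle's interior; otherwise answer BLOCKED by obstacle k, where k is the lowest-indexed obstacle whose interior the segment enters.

Obstacle 1 [(0,8) (8,0) (11,5) (10,9) (9,9)]:
  edge (0,8)–(8,0): crosses AB
  edge (8,0)–(11,5): clear
  edge (11,5)–(10,9): crosses AB
  edge (10,9)–(9,9): clear
  edge (9,9)–(0,8): clear
  → BLOCKED
Obstacle 2 [(1,15) (7,13) (2,23)]:
  edge (1,15)–(7,13): clear
  edge (7,13)–(2,23): clear
  edge (2,23)–(1,15): clear
  midpoint (19/2,7) outside
  → clear
Obstacle 3 [(15,10) (18,3) (23,0) (24,7) (24,9)]:
  edge (15,10)–(18,3): crosses AB
  edge (18,3)–(23,0): clear
  edge (23,0)–(24,7): clear
  edge (24,7)–(24,9): clear
  edge (24,9)–(15,10): crosses AB
  → BLOCKED
Obstacle 4 [(13,13) (24,16) (23,21) (15,24) (13,15)]:
  edge (13,13)–(24,16): clear
  edge (24,16)–(23,21): clear
  edge (23,21)–(15,24): clear
  edge (15,24)–(13,15): clear
  edge (13,15)–(13,13): clear
  midpoint (19/2,7) outside
  → clear

BLOCKED by obstacle 1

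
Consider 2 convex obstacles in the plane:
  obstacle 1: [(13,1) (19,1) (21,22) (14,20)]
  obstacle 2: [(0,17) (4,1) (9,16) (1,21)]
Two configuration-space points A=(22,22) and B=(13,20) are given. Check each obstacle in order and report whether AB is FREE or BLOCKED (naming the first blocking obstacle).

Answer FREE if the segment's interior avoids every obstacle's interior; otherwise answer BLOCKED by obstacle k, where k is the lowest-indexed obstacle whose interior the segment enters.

Obstacle 1 [(13,1) (19,1) (21,22) (14,20)]:
  edge (13,1)–(19,1): clear
  edge (19,1)–(21,22): crosses AB
  edge (21,22)–(14,20): crosses AB
  edge (14,20)–(13,1): clear
  → BLOCKED
Obstacle 2 [(0,17) (4,1) (9,16) (1,21)]:
  edge (0,17)–(4,1): clear
  edge (4,1)–(9,16): clear
  edge (9,16)–(1,21): clear
  edge (1,21)–(0,17): clear
  midpoint (35/2,21) outside
  → clear

BLOCKED by obstacle 1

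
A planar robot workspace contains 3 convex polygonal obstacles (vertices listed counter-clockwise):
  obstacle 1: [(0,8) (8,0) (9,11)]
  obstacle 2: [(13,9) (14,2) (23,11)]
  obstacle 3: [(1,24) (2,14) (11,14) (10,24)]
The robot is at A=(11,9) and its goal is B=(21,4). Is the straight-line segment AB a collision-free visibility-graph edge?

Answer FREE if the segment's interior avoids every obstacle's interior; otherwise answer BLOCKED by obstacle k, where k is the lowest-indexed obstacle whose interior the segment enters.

Obstacle 1 [(0,8) (8,0) (9,11)]:
  edge (0,8)–(8,0): clear
  edge (8,0)–(9,11): clear
  edge (9,11)–(0,8): clear
  midpoint (16,13/2) outside
  → clear
Obstacle 2 [(13,9) (14,2) (23,11)]:
  edge (13,9)–(14,2): crosses AB
  edge (14,2)–(23,11): crosses AB
  edge (23,11)–(13,9): clear
  → BLOCKED
Obstacle 3 [(1,24) (2,14) (11,14) (10,24)]:
  edge (1,24)–(2,14): clear
  edge (2,14)–(11,14): clear
  edge (11,14)–(10,24): clear
  edge (10,24)–(1,24): clear
  midpoint (16,13/2) outside
  → clear

BLOCKED by obstacle 2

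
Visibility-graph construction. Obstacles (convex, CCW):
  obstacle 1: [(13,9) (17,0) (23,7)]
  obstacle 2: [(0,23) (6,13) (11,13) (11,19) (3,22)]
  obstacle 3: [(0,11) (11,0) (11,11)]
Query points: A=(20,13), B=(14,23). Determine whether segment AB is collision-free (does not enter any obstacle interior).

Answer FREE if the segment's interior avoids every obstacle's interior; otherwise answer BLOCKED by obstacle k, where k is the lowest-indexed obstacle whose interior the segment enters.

FREE

Obstacle 1 [(13,9) (17,0) (23,7)]:
  edge (13,9)–(17,0): clear
  edge (17,0)–(23,7): clear
  edge (23,7)–(13,9): clear
  midpoint (17,18) outside
  → clear
Obstacle 2 [(0,23) (6,13) (11,13) (11,19) (3,22)]:
  edge (0,23)–(6,13): clear
  edge (6,13)–(11,13): clear
  edge (11,13)–(11,19): clear
  edge (11,19)–(3,22): clear
  edge (3,22)–(0,23): clear
  midpoint (17,18) outside
  → clear
Obstacle 3 [(0,11) (11,0) (11,11)]:
  edge (0,11)–(11,0): clear
  edge (11,0)–(11,11): clear
  edge (11,11)–(0,11): clear
  midpoint (17,18) outside
  → clear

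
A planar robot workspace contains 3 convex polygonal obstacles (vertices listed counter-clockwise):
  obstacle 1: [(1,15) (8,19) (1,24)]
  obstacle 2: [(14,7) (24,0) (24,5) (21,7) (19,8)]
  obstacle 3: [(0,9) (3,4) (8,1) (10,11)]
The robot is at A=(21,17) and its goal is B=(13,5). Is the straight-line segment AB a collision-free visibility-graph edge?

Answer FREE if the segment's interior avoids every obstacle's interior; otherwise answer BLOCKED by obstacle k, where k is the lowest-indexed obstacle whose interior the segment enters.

Obstacle 1 [(1,15) (8,19) (1,24)]:
  edge (1,15)–(8,19): clear
  edge (8,19)–(1,24): clear
  edge (1,24)–(1,15): clear
  midpoint (17,11) outside
  → clear
Obstacle 2 [(14,7) (24,0) (24,5) (21,7) (19,8)]:
  edge (14,7)–(24,0): crosses AB
  edge (24,0)–(24,5): clear
  edge (24,5)–(21,7): clear
  edge (21,7)–(19,8): clear
  edge (19,8)–(14,7): crosses AB
  → BLOCKED
Obstacle 3 [(0,9) (3,4) (8,1) (10,11)]:
  edge (0,9)–(3,4): clear
  edge (3,4)–(8,1): clear
  edge (8,1)–(10,11): clear
  edge (10,11)–(0,9): clear
  midpoint (17,11) outside
  → clear

BLOCKED by obstacle 2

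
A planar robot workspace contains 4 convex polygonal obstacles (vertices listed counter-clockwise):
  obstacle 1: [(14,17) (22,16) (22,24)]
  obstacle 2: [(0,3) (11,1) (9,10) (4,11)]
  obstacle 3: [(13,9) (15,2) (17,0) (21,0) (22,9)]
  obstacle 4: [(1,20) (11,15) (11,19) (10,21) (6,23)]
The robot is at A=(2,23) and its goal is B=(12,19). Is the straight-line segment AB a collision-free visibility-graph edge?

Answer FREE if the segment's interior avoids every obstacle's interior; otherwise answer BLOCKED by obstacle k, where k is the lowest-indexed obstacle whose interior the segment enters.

Obstacle 1 [(14,17) (22,16) (22,24)]:
  edge (14,17)–(22,16): clear
  edge (22,16)–(22,24): clear
  edge (22,24)–(14,17): clear
  midpoint (7,21) outside
  → clear
Obstacle 2 [(0,3) (11,1) (9,10) (4,11)]:
  edge (0,3)–(11,1): clear
  edge (11,1)–(9,10): clear
  edge (9,10)–(4,11): clear
  edge (4,11)–(0,3): clear
  midpoint (7,21) outside
  → clear
Obstacle 3 [(13,9) (15,2) (17,0) (21,0) (22,9)]:
  edge (13,9)–(15,2): clear
  edge (15,2)–(17,0): clear
  edge (17,0)–(21,0): clear
  edge (21,0)–(22,9): clear
  edge (22,9)–(13,9): clear
  midpoint (7,21) outside
  → clear
Obstacle 4 [(1,20) (11,15) (11,19) (10,21) (6,23)]:
  edge (1,20)–(11,15): clear
  edge (11,15)–(11,19): clear
  edge (11,19)–(10,21): crosses AB
  edge (10,21)–(6,23): clear
  edge (6,23)–(1,20): crosses AB
  → BLOCKED

BLOCKED by obstacle 4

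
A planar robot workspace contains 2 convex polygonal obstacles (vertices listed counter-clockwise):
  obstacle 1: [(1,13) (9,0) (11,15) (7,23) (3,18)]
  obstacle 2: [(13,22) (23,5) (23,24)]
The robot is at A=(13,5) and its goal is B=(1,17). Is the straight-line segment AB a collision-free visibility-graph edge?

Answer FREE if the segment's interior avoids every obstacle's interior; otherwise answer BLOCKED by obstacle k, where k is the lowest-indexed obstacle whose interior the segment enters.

BLOCKED by obstacle 1

Obstacle 1 [(1,13) (9,0) (11,15) (7,23) (3,18)]:
  edge (1,13)–(9,0): clear
  edge (9,0)–(11,15): crosses AB
  edge (11,15)–(7,23): clear
  edge (7,23)–(3,18): clear
  edge (3,18)–(1,13): crosses AB
  → BLOCKED
Obstacle 2 [(13,22) (23,5) (23,24)]:
  edge (13,22)–(23,5): clear
  edge (23,5)–(23,24): clear
  edge (23,24)–(13,22): clear
  midpoint (7,11) outside
  → clear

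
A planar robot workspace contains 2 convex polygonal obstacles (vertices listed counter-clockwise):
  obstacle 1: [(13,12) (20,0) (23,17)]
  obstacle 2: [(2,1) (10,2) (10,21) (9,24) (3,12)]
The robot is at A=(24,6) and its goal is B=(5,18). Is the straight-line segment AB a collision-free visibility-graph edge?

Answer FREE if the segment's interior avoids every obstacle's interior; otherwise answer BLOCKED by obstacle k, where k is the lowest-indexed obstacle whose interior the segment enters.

Obstacle 1 [(13,12) (20,0) (23,17)]:
  edge (13,12)–(20,0): clear
  edge (20,0)–(23,17): crosses AB
  edge (23,17)–(13,12): crosses AB
  → BLOCKED
Obstacle 2 [(2,1) (10,2) (10,21) (9,24) (3,12)]:
  edge (2,1)–(10,2): clear
  edge (10,2)–(10,21): crosses AB
  edge (10,21)–(9,24): clear
  edge (9,24)–(3,12): crosses AB
  edge (3,12)–(2,1): clear
  → BLOCKED

BLOCKED by obstacle 1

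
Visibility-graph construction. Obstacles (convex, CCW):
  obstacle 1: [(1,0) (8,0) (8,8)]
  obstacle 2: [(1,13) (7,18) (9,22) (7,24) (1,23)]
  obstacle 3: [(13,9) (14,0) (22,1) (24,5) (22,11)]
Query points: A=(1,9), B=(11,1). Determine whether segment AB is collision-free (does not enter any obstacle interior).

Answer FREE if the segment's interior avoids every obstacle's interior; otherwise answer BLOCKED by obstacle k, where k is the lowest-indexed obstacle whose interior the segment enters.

BLOCKED by obstacle 1

Obstacle 1 [(1,0) (8,0) (8,8)]:
  edge (1,0)–(8,0): clear
  edge (8,0)–(8,8): crosses AB
  edge (8,8)–(1,0): crosses AB
  → BLOCKED
Obstacle 2 [(1,13) (7,18) (9,22) (7,24) (1,23)]:
  edge (1,13)–(7,18): clear
  edge (7,18)–(9,22): clear
  edge (9,22)–(7,24): clear
  edge (7,24)–(1,23): clear
  edge (1,23)–(1,13): clear
  midpoint (6,5) outside
  → clear
Obstacle 3 [(13,9) (14,0) (22,1) (24,5) (22,11)]:
  edge (13,9)–(14,0): clear
  edge (14,0)–(22,1): clear
  edge (22,1)–(24,5): clear
  edge (24,5)–(22,11): clear
  edge (22,11)–(13,9): clear
  midpoint (6,5) outside
  → clear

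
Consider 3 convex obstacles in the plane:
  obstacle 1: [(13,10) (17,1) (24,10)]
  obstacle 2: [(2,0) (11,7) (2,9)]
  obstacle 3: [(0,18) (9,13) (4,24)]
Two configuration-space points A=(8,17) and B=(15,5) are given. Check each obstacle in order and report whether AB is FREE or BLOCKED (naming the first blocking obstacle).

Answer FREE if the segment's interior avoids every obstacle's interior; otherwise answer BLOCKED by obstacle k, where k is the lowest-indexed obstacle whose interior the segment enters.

FREE

Obstacle 1 [(13,10) (17,1) (24,10)]:
  edge (13,10)–(17,1): clear
  edge (17,1)–(24,10): clear
  edge (24,10)–(13,10): clear
  midpoint (23/2,11) outside
  → clear
Obstacle 2 [(2,0) (11,7) (2,9)]:
  edge (2,0)–(11,7): clear
  edge (11,7)–(2,9): clear
  edge (2,9)–(2,0): clear
  midpoint (23/2,11) outside
  → clear
Obstacle 3 [(0,18) (9,13) (4,24)]:
  edge (0,18)–(9,13): clear
  edge (9,13)–(4,24): clear
  edge (4,24)–(0,18): clear
  midpoint (23/2,11) outside
  → clear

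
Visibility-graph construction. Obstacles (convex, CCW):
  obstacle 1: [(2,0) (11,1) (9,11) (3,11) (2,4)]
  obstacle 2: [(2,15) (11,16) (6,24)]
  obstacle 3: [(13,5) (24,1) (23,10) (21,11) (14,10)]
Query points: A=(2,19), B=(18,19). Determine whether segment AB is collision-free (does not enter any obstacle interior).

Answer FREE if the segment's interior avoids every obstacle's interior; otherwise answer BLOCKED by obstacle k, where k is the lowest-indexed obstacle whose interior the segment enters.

BLOCKED by obstacle 2

Obstacle 1 [(2,0) (11,1) (9,11) (3,11) (2,4)]:
  edge (2,0)–(11,1): clear
  edge (11,1)–(9,11): clear
  edge (9,11)–(3,11): clear
  edge (3,11)–(2,4): clear
  edge (2,4)–(2,0): clear
  midpoint (10,19) outside
  → clear
Obstacle 2 [(2,15) (11,16) (6,24)]:
  edge (2,15)–(11,16): clear
  edge (11,16)–(6,24): crosses AB
  edge (6,24)–(2,15): crosses AB
  → BLOCKED
Obstacle 3 [(13,5) (24,1) (23,10) (21,11) (14,10)]:
  edge (13,5)–(24,1): clear
  edge (24,1)–(23,10): clear
  edge (23,10)–(21,11): clear
  edge (21,11)–(14,10): clear
  edge (14,10)–(13,5): clear
  midpoint (10,19) outside
  → clear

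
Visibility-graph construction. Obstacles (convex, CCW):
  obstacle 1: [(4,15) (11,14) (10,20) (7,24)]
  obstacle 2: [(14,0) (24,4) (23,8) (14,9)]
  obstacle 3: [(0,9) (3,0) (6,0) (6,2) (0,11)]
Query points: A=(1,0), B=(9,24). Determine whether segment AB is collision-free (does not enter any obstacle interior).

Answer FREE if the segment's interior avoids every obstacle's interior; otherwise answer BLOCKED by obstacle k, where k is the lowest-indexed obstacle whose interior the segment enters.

BLOCKED by obstacle 1

Obstacle 1 [(4,15) (11,14) (10,20) (7,24)]:
  edge (4,15)–(11,14): crosses AB
  edge (11,14)–(10,20): clear
  edge (10,20)–(7,24): crosses AB
  edge (7,24)–(4,15): clear
  → BLOCKED
Obstacle 2 [(14,0) (24,4) (23,8) (14,9)]:
  edge (14,0)–(24,4): clear
  edge (24,4)–(23,8): clear
  edge (23,8)–(14,9): clear
  edge (14,9)–(14,0): clear
  midpoint (5,12) outside
  → clear
Obstacle 3 [(0,9) (3,0) (6,0) (6,2) (0,11)]:
  edge (0,9)–(3,0): crosses AB
  edge (3,0)–(6,0): clear
  edge (6,0)–(6,2): clear
  edge (6,2)–(0,11): crosses AB
  edge (0,11)–(0,9): clear
  → BLOCKED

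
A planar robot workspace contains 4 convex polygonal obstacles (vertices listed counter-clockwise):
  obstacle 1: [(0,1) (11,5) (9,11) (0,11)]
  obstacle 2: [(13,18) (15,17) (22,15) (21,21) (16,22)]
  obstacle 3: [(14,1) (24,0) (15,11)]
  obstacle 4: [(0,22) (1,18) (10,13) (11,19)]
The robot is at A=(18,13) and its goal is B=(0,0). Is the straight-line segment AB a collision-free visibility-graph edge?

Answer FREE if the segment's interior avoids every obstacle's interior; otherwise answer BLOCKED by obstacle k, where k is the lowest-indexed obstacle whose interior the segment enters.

BLOCKED by obstacle 1

Obstacle 1 [(0,1) (11,5) (9,11) (0,11)]:
  edge (0,1)–(11,5): crosses AB
  edge (11,5)–(9,11): crosses AB
  edge (9,11)–(0,11): clear
  edge (0,11)–(0,1): clear
  → BLOCKED
Obstacle 2 [(13,18) (15,17) (22,15) (21,21) (16,22)]:
  edge (13,18)–(15,17): clear
  edge (15,17)–(22,15): clear
  edge (22,15)–(21,21): clear
  edge (21,21)–(16,22): clear
  edge (16,22)–(13,18): clear
  midpoint (9,13/2) outside
  → clear
Obstacle 3 [(14,1) (24,0) (15,11)]:
  edge (14,1)–(24,0): clear
  edge (24,0)–(15,11): crosses AB
  edge (15,11)–(14,1): crosses AB
  → BLOCKED
Obstacle 4 [(0,22) (1,18) (10,13) (11,19)]:
  edge (0,22)–(1,18): clear
  edge (1,18)–(10,13): clear
  edge (10,13)–(11,19): clear
  edge (11,19)–(0,22): clear
  midpoint (9,13/2) outside
  → clear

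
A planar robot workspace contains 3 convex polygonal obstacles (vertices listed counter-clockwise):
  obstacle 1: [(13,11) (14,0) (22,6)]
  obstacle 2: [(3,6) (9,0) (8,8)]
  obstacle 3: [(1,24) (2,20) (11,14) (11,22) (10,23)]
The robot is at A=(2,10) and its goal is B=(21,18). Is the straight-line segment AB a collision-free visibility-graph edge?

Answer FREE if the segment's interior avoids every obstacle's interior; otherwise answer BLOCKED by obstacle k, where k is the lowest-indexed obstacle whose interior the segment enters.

Obstacle 1 [(13,11) (14,0) (22,6)]:
  edge (13,11)–(14,0): clear
  edge (14,0)–(22,6): clear
  edge (22,6)–(13,11): clear
  midpoint (23/2,14) outside
  → clear
Obstacle 2 [(3,6) (9,0) (8,8)]:
  edge (3,6)–(9,0): clear
  edge (9,0)–(8,8): clear
  edge (8,8)–(3,6): clear
  midpoint (23/2,14) outside
  → clear
Obstacle 3 [(1,24) (2,20) (11,14) (11,22) (10,23)]:
  edge (1,24)–(2,20): clear
  edge (2,20)–(11,14): clear
  edge (11,14)–(11,22): clear
  edge (11,22)–(10,23): clear
  edge (10,23)–(1,24): clear
  midpoint (23/2,14) outside
  → clear

FREE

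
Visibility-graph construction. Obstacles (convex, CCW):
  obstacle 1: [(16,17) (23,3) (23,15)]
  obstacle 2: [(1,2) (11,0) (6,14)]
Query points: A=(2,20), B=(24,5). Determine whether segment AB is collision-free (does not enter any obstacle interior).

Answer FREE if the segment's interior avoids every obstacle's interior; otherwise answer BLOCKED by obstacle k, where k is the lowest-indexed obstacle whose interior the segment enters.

Obstacle 1 [(16,17) (23,3) (23,15)]:
  edge (16,17)–(23,3): crosses AB
  edge (23,3)–(23,15): crosses AB
  edge (23,15)–(16,17): clear
  → BLOCKED
Obstacle 2 [(1,2) (11,0) (6,14)]:
  edge (1,2)–(11,0): clear
  edge (11,0)–(6,14): clear
  edge (6,14)–(1,2): clear
  midpoint (13,25/2) outside
  → clear

BLOCKED by obstacle 1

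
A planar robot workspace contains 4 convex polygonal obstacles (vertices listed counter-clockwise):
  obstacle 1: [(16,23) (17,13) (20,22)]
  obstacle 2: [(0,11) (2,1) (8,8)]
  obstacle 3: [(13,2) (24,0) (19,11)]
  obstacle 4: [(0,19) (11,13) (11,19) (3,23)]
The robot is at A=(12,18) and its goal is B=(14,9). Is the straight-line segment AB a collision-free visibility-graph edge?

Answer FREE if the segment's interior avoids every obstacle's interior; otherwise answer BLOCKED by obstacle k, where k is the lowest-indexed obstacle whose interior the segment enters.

FREE

Obstacle 1 [(16,23) (17,13) (20,22)]:
  edge (16,23)–(17,13): clear
  edge (17,13)–(20,22): clear
  edge (20,22)–(16,23): clear
  midpoint (13,27/2) outside
  → clear
Obstacle 2 [(0,11) (2,1) (8,8)]:
  edge (0,11)–(2,1): clear
  edge (2,1)–(8,8): clear
  edge (8,8)–(0,11): clear
  midpoint (13,27/2) outside
  → clear
Obstacle 3 [(13,2) (24,0) (19,11)]:
  edge (13,2)–(24,0): clear
  edge (24,0)–(19,11): clear
  edge (19,11)–(13,2): clear
  midpoint (13,27/2) outside
  → clear
Obstacle 4 [(0,19) (11,13) (11,19) (3,23)]:
  edge (0,19)–(11,13): clear
  edge (11,13)–(11,19): clear
  edge (11,19)–(3,23): clear
  edge (3,23)–(0,19): clear
  midpoint (13,27/2) outside
  → clear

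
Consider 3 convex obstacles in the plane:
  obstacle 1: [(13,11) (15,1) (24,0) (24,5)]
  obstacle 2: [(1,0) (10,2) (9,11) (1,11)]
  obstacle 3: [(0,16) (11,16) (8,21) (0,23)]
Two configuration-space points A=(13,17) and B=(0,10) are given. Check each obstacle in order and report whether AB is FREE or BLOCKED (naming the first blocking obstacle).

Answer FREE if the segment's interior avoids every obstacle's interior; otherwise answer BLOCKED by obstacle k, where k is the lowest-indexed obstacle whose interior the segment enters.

Obstacle 1 [(13,11) (15,1) (24,0) (24,5)]:
  edge (13,11)–(15,1): clear
  edge (15,1)–(24,0): clear
  edge (24,0)–(24,5): clear
  edge (24,5)–(13,11): clear
  midpoint (13/2,27/2) outside
  → clear
Obstacle 2 [(1,0) (10,2) (9,11) (1,11)]:
  edge (1,0)–(10,2): clear
  edge (10,2)–(9,11): clear
  edge (9,11)–(1,11): crosses AB
  edge (1,11)–(1,0): crosses AB
  → BLOCKED
Obstacle 3 [(0,16) (11,16) (8,21) (0,23)]:
  edge (0,16)–(11,16): clear
  edge (11,16)–(8,21): clear
  edge (8,21)–(0,23): clear
  edge (0,23)–(0,16): clear
  midpoint (13/2,27/2) outside
  → clear

BLOCKED by obstacle 2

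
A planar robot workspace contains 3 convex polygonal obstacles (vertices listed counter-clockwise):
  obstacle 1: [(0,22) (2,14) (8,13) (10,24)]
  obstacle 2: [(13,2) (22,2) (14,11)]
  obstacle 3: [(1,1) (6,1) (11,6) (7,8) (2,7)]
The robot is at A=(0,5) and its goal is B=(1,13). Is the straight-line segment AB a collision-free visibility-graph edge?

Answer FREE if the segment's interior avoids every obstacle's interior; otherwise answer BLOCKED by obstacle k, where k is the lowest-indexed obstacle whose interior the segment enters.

FREE

Obstacle 1 [(0,22) (2,14) (8,13) (10,24)]:
  edge (0,22)–(2,14): clear
  edge (2,14)–(8,13): clear
  edge (8,13)–(10,24): clear
  edge (10,24)–(0,22): clear
  midpoint (1/2,9) outside
  → clear
Obstacle 2 [(13,2) (22,2) (14,11)]:
  edge (13,2)–(22,2): clear
  edge (22,2)–(14,11): clear
  edge (14,11)–(13,2): clear
  midpoint (1/2,9) outside
  → clear
Obstacle 3 [(1,1) (6,1) (11,6) (7,8) (2,7)]:
  edge (1,1)–(6,1): clear
  edge (6,1)–(11,6): clear
  edge (11,6)–(7,8): clear
  edge (7,8)–(2,7): clear
  edge (2,7)–(1,1): clear
  midpoint (1/2,9) outside
  → clear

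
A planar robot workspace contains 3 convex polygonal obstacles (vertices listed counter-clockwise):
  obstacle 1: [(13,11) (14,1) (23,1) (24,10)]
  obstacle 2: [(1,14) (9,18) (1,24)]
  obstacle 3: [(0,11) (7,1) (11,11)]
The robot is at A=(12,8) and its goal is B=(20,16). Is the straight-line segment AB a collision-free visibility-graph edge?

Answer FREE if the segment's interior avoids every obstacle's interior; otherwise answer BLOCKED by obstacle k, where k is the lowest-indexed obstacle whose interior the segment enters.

Obstacle 1 [(13,11) (14,1) (23,1) (24,10)]:
  edge (13,11)–(14,1): crosses AB
  edge (14,1)–(23,1): clear
  edge (23,1)–(24,10): clear
  edge (24,10)–(13,11): crosses AB
  → BLOCKED
Obstacle 2 [(1,14) (9,18) (1,24)]:
  edge (1,14)–(9,18): clear
  edge (9,18)–(1,24): clear
  edge (1,24)–(1,14): clear
  midpoint (16,12) outside
  → clear
Obstacle 3 [(0,11) (7,1) (11,11)]:
  edge (0,11)–(7,1): clear
  edge (7,1)–(11,11): clear
  edge (11,11)–(0,11): clear
  midpoint (16,12) outside
  → clear

BLOCKED by obstacle 1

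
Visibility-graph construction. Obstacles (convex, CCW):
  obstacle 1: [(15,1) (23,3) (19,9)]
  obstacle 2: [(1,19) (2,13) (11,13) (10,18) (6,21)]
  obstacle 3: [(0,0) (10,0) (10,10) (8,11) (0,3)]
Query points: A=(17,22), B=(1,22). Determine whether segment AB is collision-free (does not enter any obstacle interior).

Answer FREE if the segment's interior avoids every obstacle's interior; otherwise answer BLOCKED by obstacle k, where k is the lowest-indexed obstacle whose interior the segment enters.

FREE

Obstacle 1 [(15,1) (23,3) (19,9)]:
  edge (15,1)–(23,3): clear
  edge (23,3)–(19,9): clear
  edge (19,9)–(15,1): clear
  midpoint (9,22) outside
  → clear
Obstacle 2 [(1,19) (2,13) (11,13) (10,18) (6,21)]:
  edge (1,19)–(2,13): clear
  edge (2,13)–(11,13): clear
  edge (11,13)–(10,18): clear
  edge (10,18)–(6,21): clear
  edge (6,21)–(1,19): clear
  midpoint (9,22) outside
  → clear
Obstacle 3 [(0,0) (10,0) (10,10) (8,11) (0,3)]:
  edge (0,0)–(10,0): clear
  edge (10,0)–(10,10): clear
  edge (10,10)–(8,11): clear
  edge (8,11)–(0,3): clear
  edge (0,3)–(0,0): clear
  midpoint (9,22) outside
  → clear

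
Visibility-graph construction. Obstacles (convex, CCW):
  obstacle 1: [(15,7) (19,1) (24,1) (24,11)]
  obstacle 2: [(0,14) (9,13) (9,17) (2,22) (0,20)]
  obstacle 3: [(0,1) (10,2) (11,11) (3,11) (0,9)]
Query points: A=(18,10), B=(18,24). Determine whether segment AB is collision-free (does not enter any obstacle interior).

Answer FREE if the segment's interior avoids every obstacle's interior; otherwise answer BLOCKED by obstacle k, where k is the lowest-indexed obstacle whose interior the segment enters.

Obstacle 1 [(15,7) (19,1) (24,1) (24,11)]:
  edge (15,7)–(19,1): clear
  edge (19,1)–(24,1): clear
  edge (24,1)–(24,11): clear
  edge (24,11)–(15,7): clear
  midpoint (18,17) outside
  → clear
Obstacle 2 [(0,14) (9,13) (9,17) (2,22) (0,20)]:
  edge (0,14)–(9,13): clear
  edge (9,13)–(9,17): clear
  edge (9,17)–(2,22): clear
  edge (2,22)–(0,20): clear
  edge (0,20)–(0,14): clear
  midpoint (18,17) outside
  → clear
Obstacle 3 [(0,1) (10,2) (11,11) (3,11) (0,9)]:
  edge (0,1)–(10,2): clear
  edge (10,2)–(11,11): clear
  edge (11,11)–(3,11): clear
  edge (3,11)–(0,9): clear
  edge (0,9)–(0,1): clear
  midpoint (18,17) outside
  → clear

FREE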